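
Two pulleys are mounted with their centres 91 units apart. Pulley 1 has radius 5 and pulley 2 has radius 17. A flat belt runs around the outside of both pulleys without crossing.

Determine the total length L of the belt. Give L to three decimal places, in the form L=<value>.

L=252.700

open belt: β = asin((r2−r1)/C) = asin(12/91) = 7.5776°
wrap1 = π − 2β = 164.8449°
wrap2 = π + 2β = 195.1551°
tangent length = C·cosβ = 90.2053
L = r1·wrap1 + r2·wrap2 + 2·C·cosβ = 5·2.8771 + 17·3.4061 + 2·90.2053 = 252.6998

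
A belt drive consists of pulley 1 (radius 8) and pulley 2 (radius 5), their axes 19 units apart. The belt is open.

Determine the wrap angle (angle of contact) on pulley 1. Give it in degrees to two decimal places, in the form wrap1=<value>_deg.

wrap1=198.17_deg

open belt: β = asin((r2−r1)/C) = asin(-3/19) = -9.0847°
wrap1 = π − 2β = 198.1694°
wrap2 = π + 2β = 161.8306°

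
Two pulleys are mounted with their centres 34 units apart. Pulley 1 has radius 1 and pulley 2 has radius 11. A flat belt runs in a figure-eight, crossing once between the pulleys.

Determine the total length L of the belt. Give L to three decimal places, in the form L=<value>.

crossed belt: β = asin((r1+r2)/C) = asin(12/34) = 20.6673°
wrap1 = wrap2 = π + 2β = 221.3346°
tangent length = C·cosβ = 31.8119
L = (r1+r2)·wrap + 2·C·cosβ = 12·3.8630 + 2·31.8119 = 109.9801

L=109.980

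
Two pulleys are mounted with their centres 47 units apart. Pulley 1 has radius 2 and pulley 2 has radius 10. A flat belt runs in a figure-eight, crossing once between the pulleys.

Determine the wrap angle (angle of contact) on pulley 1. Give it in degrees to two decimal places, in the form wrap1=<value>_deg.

crossed belt: β = asin((r1+r2)/C) = asin(12/47) = 14.7925°
wrap1 = wrap2 = π + 2β = 209.5850°

wrap1=209.58_deg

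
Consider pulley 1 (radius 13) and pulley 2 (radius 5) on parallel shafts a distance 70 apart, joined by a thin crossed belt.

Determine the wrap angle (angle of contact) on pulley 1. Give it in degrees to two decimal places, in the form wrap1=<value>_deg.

wrap1=209.80_deg

crossed belt: β = asin((r1+r2)/C) = asin(18/70) = 14.9006°
wrap1 = wrap2 = π + 2β = 209.8012°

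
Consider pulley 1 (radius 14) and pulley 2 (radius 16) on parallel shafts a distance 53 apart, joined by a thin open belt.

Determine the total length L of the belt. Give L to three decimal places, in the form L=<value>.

open belt: β = asin((r2−r1)/C) = asin(2/53) = 2.1626°
wrap1 = π − 2β = 175.6748°
wrap2 = π + 2β = 184.3252°
tangent length = C·cosβ = 52.9623
L = r1·wrap1 + r2·wrap2 + 2·C·cosβ = 14·3.0661 + 16·3.2171 + 2·52.9623 = 200.3233

L=200.323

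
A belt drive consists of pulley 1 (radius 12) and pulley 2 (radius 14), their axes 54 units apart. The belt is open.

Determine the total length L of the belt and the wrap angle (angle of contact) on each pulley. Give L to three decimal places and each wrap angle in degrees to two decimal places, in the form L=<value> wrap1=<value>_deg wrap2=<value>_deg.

open belt: β = asin((r2−r1)/C) = asin(2/54) = 2.1226°
wrap1 = π − 2β = 175.7549°
wrap2 = π + 2β = 184.2451°
tangent length = C·cosβ = 53.9630
L = r1·wrap1 + r2·wrap2 + 2·C·cosβ = 12·3.0675 + 14·3.2157 + 2·53.9630 = 189.7555

L=189.755 wrap1=175.75_deg wrap2=184.25_deg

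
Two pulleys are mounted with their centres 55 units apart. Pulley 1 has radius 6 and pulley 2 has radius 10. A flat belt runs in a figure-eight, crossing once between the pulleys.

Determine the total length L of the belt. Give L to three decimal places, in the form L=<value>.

L=164.954

crossed belt: β = asin((r1+r2)/C) = asin(16/55) = 16.9124°
wrap1 = wrap2 = π + 2β = 213.8248°
tangent length = C·cosβ = 52.6213
L = (r1+r2)·wrap + 2·C·cosβ = 16·3.7319 + 2·52.6213 = 164.9537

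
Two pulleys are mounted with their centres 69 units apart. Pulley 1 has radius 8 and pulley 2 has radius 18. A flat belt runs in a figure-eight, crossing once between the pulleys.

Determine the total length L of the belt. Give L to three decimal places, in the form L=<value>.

crossed belt: β = asin((r1+r2)/C) = asin(26/69) = 22.1363°
wrap1 = wrap2 = π + 2β = 224.2726°
tangent length = C·cosβ = 63.9140
L = (r1+r2)·wrap + 2·C·cosβ = 26·3.9143 + 2·63.9140 = 229.5997

L=229.600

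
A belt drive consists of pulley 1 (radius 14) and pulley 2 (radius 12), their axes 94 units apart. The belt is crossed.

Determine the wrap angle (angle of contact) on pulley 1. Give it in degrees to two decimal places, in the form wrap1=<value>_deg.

crossed belt: β = asin((r1+r2)/C) = asin(26/94) = 16.0571°
wrap1 = wrap2 = π + 2β = 212.1143°

wrap1=212.11_deg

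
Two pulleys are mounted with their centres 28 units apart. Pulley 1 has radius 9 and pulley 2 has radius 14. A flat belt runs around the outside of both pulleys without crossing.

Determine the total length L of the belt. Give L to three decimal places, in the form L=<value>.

L=129.152

open belt: β = asin((r2−r1)/C) = asin(5/28) = 10.2866°
wrap1 = π − 2β = 159.4269°
wrap2 = π + 2β = 200.5731°
tangent length = C·cosβ = 27.5500
L = r1·wrap1 + r2·wrap2 + 2·C·cosβ = 9·2.7825 + 14·3.5007 + 2·27.5500 = 129.1519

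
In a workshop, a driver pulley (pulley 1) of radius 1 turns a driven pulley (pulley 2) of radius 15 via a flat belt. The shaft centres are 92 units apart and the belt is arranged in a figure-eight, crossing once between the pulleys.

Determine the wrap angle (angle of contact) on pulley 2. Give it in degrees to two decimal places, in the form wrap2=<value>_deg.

crossed belt: β = asin((r1+r2)/C) = asin(16/92) = 10.0154°
wrap1 = wrap2 = π + 2β = 200.0308°

wrap2=200.03_deg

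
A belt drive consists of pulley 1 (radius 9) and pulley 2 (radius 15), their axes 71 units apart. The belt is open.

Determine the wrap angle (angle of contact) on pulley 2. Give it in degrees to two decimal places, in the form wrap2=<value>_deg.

open belt: β = asin((r2−r1)/C) = asin(6/71) = 4.8477°
wrap1 = π − 2β = 170.3046°
wrap2 = π + 2β = 189.6954°

wrap2=189.70_deg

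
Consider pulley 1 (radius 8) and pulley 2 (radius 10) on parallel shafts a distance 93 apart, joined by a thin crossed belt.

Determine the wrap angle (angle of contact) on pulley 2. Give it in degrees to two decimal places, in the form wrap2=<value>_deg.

wrap2=202.32_deg

crossed belt: β = asin((r1+r2)/C) = asin(18/93) = 11.1599°
wrap1 = wrap2 = π + 2β = 202.3199°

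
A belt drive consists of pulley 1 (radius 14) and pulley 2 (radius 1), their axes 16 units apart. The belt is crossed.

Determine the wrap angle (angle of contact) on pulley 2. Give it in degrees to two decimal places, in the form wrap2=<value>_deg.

crossed belt: β = asin((r1+r2)/C) = asin(15/16) = 69.6359°
wrap1 = wrap2 = π + 2β = 319.2717°

wrap2=319.27_deg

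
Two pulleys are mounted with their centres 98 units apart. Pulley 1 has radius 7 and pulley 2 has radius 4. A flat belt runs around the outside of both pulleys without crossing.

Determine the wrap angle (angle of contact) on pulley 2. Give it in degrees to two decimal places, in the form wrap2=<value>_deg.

wrap2=176.49_deg

open belt: β = asin((r2−r1)/C) = asin(-3/98) = -1.7542°
wrap1 = π − 2β = 183.5085°
wrap2 = π + 2β = 176.4915°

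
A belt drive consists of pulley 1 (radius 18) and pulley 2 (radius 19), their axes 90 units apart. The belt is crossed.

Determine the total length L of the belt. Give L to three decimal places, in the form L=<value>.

L=311.676

crossed belt: β = asin((r1+r2)/C) = asin(37/90) = 24.2747°
wrap1 = wrap2 = π + 2β = 228.5493°
tangent length = C·cosβ = 82.0427
L = (r1+r2)·wrap + 2·C·cosβ = 37·3.9889 + 2·82.0427 = 311.6760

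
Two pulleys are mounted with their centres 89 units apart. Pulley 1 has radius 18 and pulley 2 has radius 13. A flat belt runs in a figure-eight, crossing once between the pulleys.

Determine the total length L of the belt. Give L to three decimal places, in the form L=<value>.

L=286.300

crossed belt: β = asin((r1+r2)/C) = asin(31/89) = 20.3843°
wrap1 = wrap2 = π + 2β = 220.7685°
tangent length = C·cosβ = 83.4266
L = (r1+r2)·wrap + 2·C·cosβ = 31·3.8531 + 2·83.4266 = 286.3005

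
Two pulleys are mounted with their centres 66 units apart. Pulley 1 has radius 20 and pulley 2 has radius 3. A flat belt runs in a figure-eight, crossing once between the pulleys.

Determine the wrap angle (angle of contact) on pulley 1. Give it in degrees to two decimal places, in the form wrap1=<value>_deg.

wrap1=220.79_deg

crossed belt: β = asin((r1+r2)/C) = asin(23/66) = 20.3947°
wrap1 = wrap2 = π + 2β = 220.7893°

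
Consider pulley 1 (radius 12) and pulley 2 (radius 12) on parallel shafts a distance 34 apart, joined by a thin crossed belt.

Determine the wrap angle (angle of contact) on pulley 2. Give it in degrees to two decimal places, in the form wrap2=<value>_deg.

crossed belt: β = asin((r1+r2)/C) = asin(24/34) = 44.9009°
wrap1 = wrap2 = π + 2β = 269.8017°

wrap2=269.80_deg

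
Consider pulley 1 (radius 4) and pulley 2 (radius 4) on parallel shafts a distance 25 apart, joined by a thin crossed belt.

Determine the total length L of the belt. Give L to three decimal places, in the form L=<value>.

crossed belt: β = asin((r1+r2)/C) = asin(8/25) = 18.6629°
wrap1 = wrap2 = π + 2β = 217.3258°
tangent length = C·cosβ = 23.6854
L = (r1+r2)·wrap + 2·C·cosβ = 8·3.7931 + 2·23.6854 = 77.7153

L=77.715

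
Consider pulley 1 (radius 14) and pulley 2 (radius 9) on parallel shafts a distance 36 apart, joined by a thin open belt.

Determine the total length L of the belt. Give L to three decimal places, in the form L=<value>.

open belt: β = asin((r2−r1)/C) = asin(-5/36) = -7.9836°
wrap1 = π − 2β = 195.9671°
wrap2 = π + 2β = 164.0329°
tangent length = C·cosβ = 35.6511
L = r1·wrap1 + r2·wrap2 + 2·C·cosβ = 14·3.4203 + 9·2.8629 + 2·35.6511 = 144.9522

L=144.952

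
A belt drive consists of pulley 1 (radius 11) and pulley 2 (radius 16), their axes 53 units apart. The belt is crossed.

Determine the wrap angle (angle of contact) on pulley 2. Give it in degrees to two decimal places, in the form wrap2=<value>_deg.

wrap2=241.25_deg

crossed belt: β = asin((r1+r2)/C) = asin(27/53) = 30.6261°
wrap1 = wrap2 = π + 2β = 241.2523°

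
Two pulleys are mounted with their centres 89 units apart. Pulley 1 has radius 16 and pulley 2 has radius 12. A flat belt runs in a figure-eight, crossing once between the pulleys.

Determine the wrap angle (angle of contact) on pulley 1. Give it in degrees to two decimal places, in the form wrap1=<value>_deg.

crossed belt: β = asin((r1+r2)/C) = asin(28/89) = 18.3371°
wrap1 = wrap2 = π + 2β = 216.6741°

wrap1=216.67_deg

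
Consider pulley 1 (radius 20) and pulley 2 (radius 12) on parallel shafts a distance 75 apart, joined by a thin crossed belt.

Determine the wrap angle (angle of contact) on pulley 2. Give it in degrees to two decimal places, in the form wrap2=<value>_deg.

wrap2=230.51_deg

crossed belt: β = asin((r1+r2)/C) = asin(32/75) = 25.2562°
wrap1 = wrap2 = π + 2β = 230.5124°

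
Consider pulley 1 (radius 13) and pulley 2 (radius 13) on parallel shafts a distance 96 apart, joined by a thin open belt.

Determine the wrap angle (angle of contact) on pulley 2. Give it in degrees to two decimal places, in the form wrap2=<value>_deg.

wrap2=180.00_deg

open belt: β = asin((r2−r1)/C) = asin(0/96) = 0.0000°
wrap1 = π − 2β = 180.0000°
wrap2 = π + 2β = 180.0000°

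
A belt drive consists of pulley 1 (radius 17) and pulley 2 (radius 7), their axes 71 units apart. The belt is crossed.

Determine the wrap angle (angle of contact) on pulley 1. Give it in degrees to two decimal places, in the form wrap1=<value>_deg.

wrap1=219.51_deg

crossed belt: β = asin((r1+r2)/C) = asin(24/71) = 19.7568°
wrap1 = wrap2 = π + 2β = 219.5136°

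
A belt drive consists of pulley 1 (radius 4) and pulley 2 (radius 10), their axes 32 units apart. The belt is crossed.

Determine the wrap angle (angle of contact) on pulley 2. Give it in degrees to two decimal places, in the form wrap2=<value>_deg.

crossed belt: β = asin((r1+r2)/C) = asin(14/32) = 25.9445°
wrap1 = wrap2 = π + 2β = 231.8890°

wrap2=231.89_deg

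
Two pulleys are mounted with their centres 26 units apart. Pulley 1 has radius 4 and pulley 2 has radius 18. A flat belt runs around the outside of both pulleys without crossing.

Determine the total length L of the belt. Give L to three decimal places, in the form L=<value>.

open belt: β = asin((r2−r1)/C) = asin(14/26) = 32.5790°
wrap1 = π − 2β = 114.8421°
wrap2 = π + 2β = 245.1579°
tangent length = C·cosβ = 21.9089
L = r1·wrap1 + r2·wrap2 + 2·C·cosβ = 4·2.0044 + 18·4.2788 + 2·21.9089 = 128.8539

L=128.854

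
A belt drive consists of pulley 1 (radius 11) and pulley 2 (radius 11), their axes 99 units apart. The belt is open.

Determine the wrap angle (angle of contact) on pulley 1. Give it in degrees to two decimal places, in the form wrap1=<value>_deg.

open belt: β = asin((r2−r1)/C) = asin(0/99) = 0.0000°
wrap1 = π − 2β = 180.0000°
wrap2 = π + 2β = 180.0000°

wrap1=180.00_deg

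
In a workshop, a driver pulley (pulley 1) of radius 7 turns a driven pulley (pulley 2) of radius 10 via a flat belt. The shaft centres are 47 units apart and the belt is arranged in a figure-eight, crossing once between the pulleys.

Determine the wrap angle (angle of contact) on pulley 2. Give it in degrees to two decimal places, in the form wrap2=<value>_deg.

wrap2=222.41_deg

crossed belt: β = asin((r1+r2)/C) = asin(17/47) = 21.2048°
wrap1 = wrap2 = π + 2β = 222.4095°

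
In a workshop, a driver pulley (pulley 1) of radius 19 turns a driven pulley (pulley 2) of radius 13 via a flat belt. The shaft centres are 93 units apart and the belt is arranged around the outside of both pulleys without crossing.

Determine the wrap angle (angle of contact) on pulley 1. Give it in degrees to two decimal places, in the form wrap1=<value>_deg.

open belt: β = asin((r2−r1)/C) = asin(-6/93) = -3.6991°
wrap1 = π − 2β = 187.3981°
wrap2 = π + 2β = 172.6019°

wrap1=187.40_deg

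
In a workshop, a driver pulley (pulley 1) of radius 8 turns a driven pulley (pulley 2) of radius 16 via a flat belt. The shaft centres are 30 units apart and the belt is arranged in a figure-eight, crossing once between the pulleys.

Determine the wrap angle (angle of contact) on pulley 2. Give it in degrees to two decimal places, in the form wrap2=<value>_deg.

wrap2=286.26_deg

crossed belt: β = asin((r1+r2)/C) = asin(24/30) = 53.1301°
wrap1 = wrap2 = π + 2β = 286.2602°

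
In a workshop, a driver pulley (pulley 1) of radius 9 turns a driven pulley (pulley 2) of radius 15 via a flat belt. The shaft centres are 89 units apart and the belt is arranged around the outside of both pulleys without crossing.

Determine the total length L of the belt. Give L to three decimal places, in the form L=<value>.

open belt: β = asin((r2−r1)/C) = asin(6/89) = 3.8656°
wrap1 = π − 2β = 172.2689°
wrap2 = π + 2β = 187.7311°
tangent length = C·cosβ = 88.7975
L = r1·wrap1 + r2·wrap2 + 2·C·cosβ = 9·3.0067 + 15·3.2765 + 2·88.7975 = 253.8029

L=253.803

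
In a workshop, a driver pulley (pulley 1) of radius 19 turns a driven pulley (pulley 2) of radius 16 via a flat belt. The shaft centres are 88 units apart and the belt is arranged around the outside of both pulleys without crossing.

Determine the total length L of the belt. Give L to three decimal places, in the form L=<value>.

L=286.058

open belt: β = asin((r2−r1)/C) = asin(-3/88) = -1.9536°
wrap1 = π − 2β = 183.9073°
wrap2 = π + 2β = 176.0927°
tangent length = C·cosβ = 87.9488
L = r1·wrap1 + r2·wrap2 + 2·C·cosβ = 19·3.2098 + 16·3.0734 + 2·87.9488 = 286.0580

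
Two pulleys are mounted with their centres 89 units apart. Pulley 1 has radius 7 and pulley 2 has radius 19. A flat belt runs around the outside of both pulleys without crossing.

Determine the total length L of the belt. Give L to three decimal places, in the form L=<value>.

L=261.302

open belt: β = asin((r2−r1)/C) = asin(12/89) = 7.7489°
wrap1 = π − 2β = 164.5023°
wrap2 = π + 2β = 195.4977°
tangent length = C·cosβ = 88.1873
L = r1·wrap1 + r2·wrap2 + 2·C·cosβ = 7·2.8711 + 19·3.4121 + 2·88.1873 = 261.3019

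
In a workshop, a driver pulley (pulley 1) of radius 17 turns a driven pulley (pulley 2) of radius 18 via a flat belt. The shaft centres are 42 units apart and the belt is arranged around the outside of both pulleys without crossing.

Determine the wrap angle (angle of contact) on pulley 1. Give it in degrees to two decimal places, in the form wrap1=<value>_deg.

wrap1=177.27_deg

open belt: β = asin((r2−r1)/C) = asin(1/42) = 1.3643°
wrap1 = π − 2β = 177.2714°
wrap2 = π + 2β = 182.7286°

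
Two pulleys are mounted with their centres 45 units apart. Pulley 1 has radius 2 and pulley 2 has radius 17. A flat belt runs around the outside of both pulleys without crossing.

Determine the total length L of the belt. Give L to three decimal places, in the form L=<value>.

open belt: β = asin((r2−r1)/C) = asin(15/45) = 19.4712°
wrap1 = π − 2β = 141.0576°
wrap2 = π + 2β = 218.9424°
tangent length = C·cosβ = 42.4264
L = r1·wrap1 + r2·wrap2 + 2·C·cosβ = 2·2.4619 + 17·3.8213 + 2·42.4264 = 154.7382

L=154.738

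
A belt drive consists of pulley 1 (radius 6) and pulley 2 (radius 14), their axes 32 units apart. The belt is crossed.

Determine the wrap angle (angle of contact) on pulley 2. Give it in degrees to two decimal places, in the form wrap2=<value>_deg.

wrap2=257.36_deg

crossed belt: β = asin((r1+r2)/C) = asin(20/32) = 38.6822°
wrap1 = wrap2 = π + 2β = 257.3644°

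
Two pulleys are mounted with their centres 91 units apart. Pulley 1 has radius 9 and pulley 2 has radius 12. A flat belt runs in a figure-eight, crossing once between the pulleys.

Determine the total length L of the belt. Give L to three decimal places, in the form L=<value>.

crossed belt: β = asin((r1+r2)/C) = asin(21/91) = 13.3424°
wrap1 = wrap2 = π + 2β = 206.6847°
tangent length = C·cosβ = 88.5438
L = (r1+r2)·wrap + 2·C·cosβ = 21·3.6073 + 2·88.5438 = 252.8415

L=252.841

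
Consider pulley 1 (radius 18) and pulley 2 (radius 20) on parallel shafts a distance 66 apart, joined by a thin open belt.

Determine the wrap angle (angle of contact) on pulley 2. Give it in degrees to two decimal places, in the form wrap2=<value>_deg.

wrap2=183.47_deg

open belt: β = asin((r2−r1)/C) = asin(2/66) = 1.7365°
wrap1 = π − 2β = 176.5270°
wrap2 = π + 2β = 183.4730°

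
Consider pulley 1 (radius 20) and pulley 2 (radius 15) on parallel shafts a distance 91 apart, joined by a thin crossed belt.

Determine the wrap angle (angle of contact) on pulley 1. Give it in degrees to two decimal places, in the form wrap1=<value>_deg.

wrap1=225.24_deg

crossed belt: β = asin((r1+r2)/C) = asin(35/91) = 22.6199°
wrap1 = wrap2 = π + 2β = 225.2397°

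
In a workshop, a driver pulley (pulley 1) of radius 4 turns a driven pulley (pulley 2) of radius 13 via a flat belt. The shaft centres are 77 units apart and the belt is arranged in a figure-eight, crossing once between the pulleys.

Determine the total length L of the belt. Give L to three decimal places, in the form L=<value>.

crossed belt: β = asin((r1+r2)/C) = asin(17/77) = 12.7548°
wrap1 = wrap2 = π + 2β = 205.5096°
tangent length = C·cosβ = 75.0999
L = (r1+r2)·wrap + 2·C·cosβ = 17·3.5868 + 2·75.0999 = 211.1758

L=211.176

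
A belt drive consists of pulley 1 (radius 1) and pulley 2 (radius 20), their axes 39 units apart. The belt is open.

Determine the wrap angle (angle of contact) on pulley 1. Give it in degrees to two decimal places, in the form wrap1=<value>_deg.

wrap1=121.69_deg

open belt: β = asin((r2−r1)/C) = asin(19/39) = 29.1554°
wrap1 = π − 2β = 121.6893°
wrap2 = π + 2β = 238.3107°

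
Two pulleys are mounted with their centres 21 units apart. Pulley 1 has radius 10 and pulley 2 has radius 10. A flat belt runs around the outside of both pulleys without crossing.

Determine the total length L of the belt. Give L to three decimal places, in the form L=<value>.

L=104.832

open belt: β = asin((r2−r1)/C) = asin(0/21) = 0.0000°
wrap1 = π − 2β = 180.0000°
wrap2 = π + 2β = 180.0000°
tangent length = C·cosβ = 21.0000
L = r1·wrap1 + r2·wrap2 + 2·C·cosβ = 10·3.1416 + 10·3.1416 + 2·21.0000 = 104.8319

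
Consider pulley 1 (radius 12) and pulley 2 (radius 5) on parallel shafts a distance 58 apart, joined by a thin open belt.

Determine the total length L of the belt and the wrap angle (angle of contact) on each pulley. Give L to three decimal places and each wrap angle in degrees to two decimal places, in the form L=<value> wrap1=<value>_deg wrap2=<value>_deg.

L=170.253 wrap1=193.86_deg wrap2=166.14_deg

open belt: β = asin((r2−r1)/C) = asin(-7/58) = -6.9319°
wrap1 = π − 2β = 193.8638°
wrap2 = π + 2β = 166.1362°
tangent length = C·cosβ = 57.5760
L = r1·wrap1 + r2·wrap2 + 2·C·cosβ = 12·3.3836 + 5·2.8996 + 2·57.5760 = 170.2529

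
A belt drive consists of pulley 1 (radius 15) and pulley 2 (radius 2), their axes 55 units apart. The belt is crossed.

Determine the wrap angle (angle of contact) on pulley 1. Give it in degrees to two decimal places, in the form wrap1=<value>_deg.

wrap1=216.01_deg

crossed belt: β = asin((r1+r2)/C) = asin(17/55) = 18.0045°
wrap1 = wrap2 = π + 2β = 216.0089°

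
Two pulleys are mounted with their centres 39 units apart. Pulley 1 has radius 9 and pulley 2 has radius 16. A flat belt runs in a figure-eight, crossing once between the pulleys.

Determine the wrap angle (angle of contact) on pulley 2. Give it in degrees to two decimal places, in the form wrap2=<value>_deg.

crossed belt: β = asin((r1+r2)/C) = asin(25/39) = 39.8683°
wrap1 = wrap2 = π + 2β = 259.7367°

wrap2=259.74_deg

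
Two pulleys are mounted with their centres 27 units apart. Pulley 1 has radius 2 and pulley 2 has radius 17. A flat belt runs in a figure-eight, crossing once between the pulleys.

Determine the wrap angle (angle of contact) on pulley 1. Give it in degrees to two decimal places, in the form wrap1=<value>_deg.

wrap1=269.45_deg

crossed belt: β = asin((r1+r2)/C) = asin(19/27) = 44.7249°
wrap1 = wrap2 = π + 2β = 269.4498°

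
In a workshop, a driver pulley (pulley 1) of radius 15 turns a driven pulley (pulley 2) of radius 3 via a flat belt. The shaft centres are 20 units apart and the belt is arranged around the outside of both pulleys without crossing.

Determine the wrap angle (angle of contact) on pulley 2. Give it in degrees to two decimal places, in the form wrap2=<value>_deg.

open belt: β = asin((r2−r1)/C) = asin(-12/20) = -36.8699°
wrap1 = π − 2β = 253.7398°
wrap2 = π + 2β = 106.2602°

wrap2=106.26_deg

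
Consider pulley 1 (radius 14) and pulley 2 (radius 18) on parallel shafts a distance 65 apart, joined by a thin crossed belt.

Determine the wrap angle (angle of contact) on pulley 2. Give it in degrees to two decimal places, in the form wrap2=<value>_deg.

crossed belt: β = asin((r1+r2)/C) = asin(32/65) = 29.4924°
wrap1 = wrap2 = π + 2β = 238.9847°

wrap2=238.98_deg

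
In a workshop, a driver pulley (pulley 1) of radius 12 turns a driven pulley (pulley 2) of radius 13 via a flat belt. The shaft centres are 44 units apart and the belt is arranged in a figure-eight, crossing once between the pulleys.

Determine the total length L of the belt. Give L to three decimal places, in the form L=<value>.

crossed belt: β = asin((r1+r2)/C) = asin(25/44) = 34.6235°
wrap1 = wrap2 = π + 2β = 249.2471°
tangent length = C·cosβ = 36.2077
L = (r1+r2)·wrap + 2·C·cosβ = 25·4.3502 + 2·36.2077 = 181.1700

L=181.170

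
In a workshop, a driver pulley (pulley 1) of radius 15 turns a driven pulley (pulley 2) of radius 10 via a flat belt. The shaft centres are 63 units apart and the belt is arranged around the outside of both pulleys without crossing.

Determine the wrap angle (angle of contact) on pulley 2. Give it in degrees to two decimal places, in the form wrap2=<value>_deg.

open belt: β = asin((r2−r1)/C) = asin(-5/63) = -4.5521°
wrap1 = π − 2β = 189.1041°
wrap2 = π + 2β = 170.8959°

wrap2=170.90_deg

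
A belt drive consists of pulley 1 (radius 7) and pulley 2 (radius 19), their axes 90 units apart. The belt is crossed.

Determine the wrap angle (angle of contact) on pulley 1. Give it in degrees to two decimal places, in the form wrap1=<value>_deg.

wrap1=213.58_deg

crossed belt: β = asin((r1+r2)/C) = asin(26/90) = 16.7914°
wrap1 = wrap2 = π + 2β = 213.5829°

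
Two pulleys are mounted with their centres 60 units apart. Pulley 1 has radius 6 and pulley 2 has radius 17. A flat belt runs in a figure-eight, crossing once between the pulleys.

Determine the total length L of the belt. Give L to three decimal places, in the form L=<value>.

L=201.186

crossed belt: β = asin((r1+r2)/C) = asin(23/60) = 22.5403°
wrap1 = wrap2 = π + 2β = 225.0806°
tangent length = C·cosβ = 55.4166
L = (r1+r2)·wrap + 2·C·cosβ = 23·3.9284 + 2·55.4166 = 201.1864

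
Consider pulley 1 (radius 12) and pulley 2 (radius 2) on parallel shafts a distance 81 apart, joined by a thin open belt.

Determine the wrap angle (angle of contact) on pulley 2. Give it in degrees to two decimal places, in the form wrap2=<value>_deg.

wrap2=165.82_deg

open belt: β = asin((r2−r1)/C) = asin(-10/81) = -7.0916°
wrap1 = π − 2β = 194.1833°
wrap2 = π + 2β = 165.8167°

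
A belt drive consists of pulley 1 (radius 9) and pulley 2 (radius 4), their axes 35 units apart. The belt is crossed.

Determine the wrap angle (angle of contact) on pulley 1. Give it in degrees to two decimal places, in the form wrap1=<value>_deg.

crossed belt: β = asin((r1+r2)/C) = asin(13/35) = 21.8037°
wrap1 = wrap2 = π + 2β = 223.6075°

wrap1=223.61_deg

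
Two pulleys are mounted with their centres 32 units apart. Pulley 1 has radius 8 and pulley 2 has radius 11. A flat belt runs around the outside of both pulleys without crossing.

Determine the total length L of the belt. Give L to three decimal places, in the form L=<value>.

L=123.972

open belt: β = asin((r2−r1)/C) = asin(3/32) = 5.3794°
wrap1 = π − 2β = 169.2412°
wrap2 = π + 2β = 190.7588°
tangent length = C·cosβ = 31.8591
L = r1·wrap1 + r2·wrap2 + 2·C·cosβ = 8·2.9538 + 11·3.3294 + 2·31.8591 = 123.9717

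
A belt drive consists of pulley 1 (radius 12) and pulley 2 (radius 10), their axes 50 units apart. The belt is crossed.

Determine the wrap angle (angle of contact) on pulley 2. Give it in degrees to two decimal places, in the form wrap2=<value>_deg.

wrap2=232.21_deg

crossed belt: β = asin((r1+r2)/C) = asin(22/50) = 26.1039°
wrap1 = wrap2 = π + 2β = 232.2078°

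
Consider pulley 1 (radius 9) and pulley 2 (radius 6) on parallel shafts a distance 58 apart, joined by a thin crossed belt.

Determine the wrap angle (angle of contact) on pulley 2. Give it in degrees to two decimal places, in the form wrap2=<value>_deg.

wrap2=209.98_deg

crossed belt: β = asin((r1+r2)/C) = asin(15/58) = 14.9882°
wrap1 = wrap2 = π + 2β = 209.9765°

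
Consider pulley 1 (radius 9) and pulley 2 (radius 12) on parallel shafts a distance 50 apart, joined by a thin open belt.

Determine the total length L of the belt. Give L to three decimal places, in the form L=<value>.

open belt: β = asin((r2−r1)/C) = asin(3/50) = 3.4398°
wrap1 = π − 2β = 173.1204°
wrap2 = π + 2β = 186.8796°
tangent length = C·cosβ = 49.9099
L = r1·wrap1 + r2·wrap2 + 2·C·cosβ = 9·3.0215 + 12·3.2617 + 2·49.9099 = 166.1535

L=166.153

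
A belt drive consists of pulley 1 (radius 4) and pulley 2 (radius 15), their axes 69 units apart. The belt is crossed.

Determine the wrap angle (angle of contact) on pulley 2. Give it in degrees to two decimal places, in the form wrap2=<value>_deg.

wrap2=211.97_deg

crossed belt: β = asin((r1+r2)/C) = asin(19/69) = 15.9836°
wrap1 = wrap2 = π + 2β = 211.9672°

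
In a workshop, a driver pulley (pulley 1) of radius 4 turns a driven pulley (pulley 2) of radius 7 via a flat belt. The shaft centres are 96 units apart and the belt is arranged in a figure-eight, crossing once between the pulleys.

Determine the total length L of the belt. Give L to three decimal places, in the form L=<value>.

crossed belt: β = asin((r1+r2)/C) = asin(11/96) = 6.5796°
wrap1 = wrap2 = π + 2β = 193.1592°
tangent length = C·cosβ = 95.3677
L = (r1+r2)·wrap + 2·C·cosβ = 11·3.3713 + 2·95.3677 = 227.8193

L=227.819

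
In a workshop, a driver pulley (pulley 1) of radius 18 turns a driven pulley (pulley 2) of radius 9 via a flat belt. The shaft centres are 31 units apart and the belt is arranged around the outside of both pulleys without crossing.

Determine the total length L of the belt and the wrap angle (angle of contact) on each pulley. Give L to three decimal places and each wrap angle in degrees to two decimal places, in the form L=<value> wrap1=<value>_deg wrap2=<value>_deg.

L=149.455 wrap1=213.75_deg wrap2=146.25_deg

open belt: β = asin((r2−r1)/C) = asin(-9/31) = -16.8773°
wrap1 = π − 2β = 213.7545°
wrap2 = π + 2β = 146.2455°
tangent length = C·cosβ = 29.6648
L = r1·wrap1 + r2·wrap2 + 2·C·cosβ = 18·3.7307 + 9·2.5525 + 2·29.6648 = 149.4547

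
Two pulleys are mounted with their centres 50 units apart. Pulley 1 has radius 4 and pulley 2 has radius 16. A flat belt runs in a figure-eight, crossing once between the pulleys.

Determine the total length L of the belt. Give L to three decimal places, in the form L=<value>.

crossed belt: β = asin((r1+r2)/C) = asin(20/50) = 23.5782°
wrap1 = wrap2 = π + 2β = 227.1564°
tangent length = C·cosβ = 45.8258
L = (r1+r2)·wrap + 2·C·cosβ = 20·3.9646 + 2·45.8258 = 170.9440

L=170.944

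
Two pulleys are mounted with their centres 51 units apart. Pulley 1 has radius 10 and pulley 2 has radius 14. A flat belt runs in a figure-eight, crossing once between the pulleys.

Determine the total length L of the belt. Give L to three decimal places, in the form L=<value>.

crossed belt: β = asin((r1+r2)/C) = asin(24/51) = 28.0725°
wrap1 = wrap2 = π + 2β = 236.1450°
tangent length = C·cosβ = 45.0000
L = (r1+r2)·wrap + 2·C·cosβ = 24·4.1215 + 2·45.0000 = 188.9162

L=188.916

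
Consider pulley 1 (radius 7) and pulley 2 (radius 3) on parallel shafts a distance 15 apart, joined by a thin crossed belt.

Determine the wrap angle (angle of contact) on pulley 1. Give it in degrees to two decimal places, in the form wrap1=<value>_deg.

wrap1=263.62_deg

crossed belt: β = asin((r1+r2)/C) = asin(10/15) = 41.8103°
wrap1 = wrap2 = π + 2β = 263.6206°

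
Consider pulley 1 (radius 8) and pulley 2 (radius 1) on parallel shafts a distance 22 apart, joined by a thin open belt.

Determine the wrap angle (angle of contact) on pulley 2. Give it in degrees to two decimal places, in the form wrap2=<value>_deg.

wrap2=142.89_deg

open belt: β = asin((r2−r1)/C) = asin(-7/22) = -18.5530°
wrap1 = π − 2β = 217.1060°
wrap2 = π + 2β = 142.8940°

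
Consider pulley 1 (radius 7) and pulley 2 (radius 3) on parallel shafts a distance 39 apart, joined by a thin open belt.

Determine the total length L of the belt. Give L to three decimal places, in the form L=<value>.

L=109.827

open belt: β = asin((r2−r1)/C) = asin(-4/39) = -5.8868°
wrap1 = π − 2β = 191.7737°
wrap2 = π + 2β = 168.2263°
tangent length = C·cosβ = 38.7943
L = r1·wrap1 + r2·wrap2 + 2·C·cosβ = 7·3.3471 + 3·2.9361 + 2·38.7943 = 109.8265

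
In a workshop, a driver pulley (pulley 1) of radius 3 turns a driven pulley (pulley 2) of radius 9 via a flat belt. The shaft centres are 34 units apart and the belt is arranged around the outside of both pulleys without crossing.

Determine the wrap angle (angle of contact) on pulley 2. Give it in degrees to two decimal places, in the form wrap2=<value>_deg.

open belt: β = asin((r2−r1)/C) = asin(6/34) = 10.1642°
wrap1 = π − 2β = 159.6715°
wrap2 = π + 2β = 200.3285°

wrap2=200.33_deg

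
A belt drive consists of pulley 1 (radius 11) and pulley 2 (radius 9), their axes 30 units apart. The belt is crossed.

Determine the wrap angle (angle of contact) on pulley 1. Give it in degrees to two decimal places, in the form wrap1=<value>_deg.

wrap1=263.62_deg

crossed belt: β = asin((r1+r2)/C) = asin(20/30) = 41.8103°
wrap1 = wrap2 = π + 2β = 263.6206°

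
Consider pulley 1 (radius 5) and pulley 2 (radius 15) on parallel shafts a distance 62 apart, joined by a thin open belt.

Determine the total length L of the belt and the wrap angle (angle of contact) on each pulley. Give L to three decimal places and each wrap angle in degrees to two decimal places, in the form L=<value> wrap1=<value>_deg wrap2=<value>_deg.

open belt: β = asin((r2−r1)/C) = asin(10/62) = 9.2818°
wrap1 = π − 2β = 161.4364°
wrap2 = π + 2β = 198.5636°
tangent length = C·cosβ = 61.1882
L = r1·wrap1 + r2·wrap2 + 2·C·cosβ = 5·2.8176 + 15·3.4656 + 2·61.1882 = 188.4483

L=188.448 wrap1=161.44_deg wrap2=198.56_deg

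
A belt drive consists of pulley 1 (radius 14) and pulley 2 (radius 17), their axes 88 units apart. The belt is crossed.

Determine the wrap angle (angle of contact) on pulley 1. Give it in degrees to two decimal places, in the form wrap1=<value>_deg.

crossed belt: β = asin((r1+r2)/C) = asin(31/88) = 20.6264°
wrap1 = wrap2 = π + 2β = 221.2528°

wrap1=221.25_deg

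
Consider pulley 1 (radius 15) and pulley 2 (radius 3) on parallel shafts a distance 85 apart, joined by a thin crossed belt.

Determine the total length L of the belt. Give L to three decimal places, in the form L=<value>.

L=230.375

crossed belt: β = asin((r1+r2)/C) = asin(18/85) = 12.2258°
wrap1 = wrap2 = π + 2β = 204.4516°
tangent length = C·cosβ = 83.0723
L = (r1+r2)·wrap + 2·C·cosβ = 18·3.5684 + 2·83.0723 = 230.3749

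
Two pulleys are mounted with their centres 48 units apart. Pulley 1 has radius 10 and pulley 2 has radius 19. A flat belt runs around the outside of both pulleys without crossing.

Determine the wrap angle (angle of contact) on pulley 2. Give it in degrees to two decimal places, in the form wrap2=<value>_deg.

open belt: β = asin((r2−r1)/C) = asin(9/48) = 10.8069°
wrap1 = π − 2β = 158.3862°
wrap2 = π + 2β = 201.6138°

wrap2=201.61_deg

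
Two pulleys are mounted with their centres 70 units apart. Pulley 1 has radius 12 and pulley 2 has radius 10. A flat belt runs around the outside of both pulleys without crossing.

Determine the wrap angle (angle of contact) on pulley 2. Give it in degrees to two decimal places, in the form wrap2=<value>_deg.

wrap2=176.73_deg

open belt: β = asin((r2−r1)/C) = asin(-2/70) = -1.6372°
wrap1 = π − 2β = 183.2745°
wrap2 = π + 2β = 176.7255°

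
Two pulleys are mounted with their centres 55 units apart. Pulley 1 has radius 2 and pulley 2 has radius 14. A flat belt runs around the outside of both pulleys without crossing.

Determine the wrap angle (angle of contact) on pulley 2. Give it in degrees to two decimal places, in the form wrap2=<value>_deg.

open belt: β = asin((r2−r1)/C) = asin(12/55) = 12.6023°
wrap1 = π − 2β = 154.7955°
wrap2 = π + 2β = 205.2045°

wrap2=205.20_deg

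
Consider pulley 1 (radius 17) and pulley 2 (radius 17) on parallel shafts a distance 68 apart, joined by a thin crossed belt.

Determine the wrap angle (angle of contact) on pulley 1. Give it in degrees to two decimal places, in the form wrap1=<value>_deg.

crossed belt: β = asin((r1+r2)/C) = asin(34/68) = 30.0000°
wrap1 = wrap2 = π + 2β = 240.0000°

wrap1=240.00_deg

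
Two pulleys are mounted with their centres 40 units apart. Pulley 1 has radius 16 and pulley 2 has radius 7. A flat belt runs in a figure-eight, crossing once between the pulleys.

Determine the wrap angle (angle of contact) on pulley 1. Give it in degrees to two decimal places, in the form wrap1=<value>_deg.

crossed belt: β = asin((r1+r2)/C) = asin(23/40) = 35.0996°
wrap1 = wrap2 = π + 2β = 250.1993°

wrap1=250.20_deg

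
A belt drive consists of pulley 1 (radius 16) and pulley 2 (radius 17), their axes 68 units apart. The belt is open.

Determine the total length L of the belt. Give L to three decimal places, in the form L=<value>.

open belt: β = asin((r2−r1)/C) = asin(1/68) = 0.8426°
wrap1 = π − 2β = 178.3148°
wrap2 = π + 2β = 181.6852°
tangent length = C·cosβ = 67.9926
L = r1·wrap1 + r2·wrap2 + 2·C·cosβ = 16·3.1122 + 17·3.1710 + 2·67.9926 = 239.6873

L=239.687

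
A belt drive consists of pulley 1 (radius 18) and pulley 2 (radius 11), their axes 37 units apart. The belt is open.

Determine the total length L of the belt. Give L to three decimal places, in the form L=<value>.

L=166.435

open belt: β = asin((r2−r1)/C) = asin(-7/37) = -10.9055°
wrap1 = π − 2β = 201.8109°
wrap2 = π + 2β = 158.1891°
tangent length = C·cosβ = 36.3318
L = r1·wrap1 + r2·wrap2 + 2·C·cosβ = 18·3.5223 + 11·2.7609 + 2·36.3318 = 166.4345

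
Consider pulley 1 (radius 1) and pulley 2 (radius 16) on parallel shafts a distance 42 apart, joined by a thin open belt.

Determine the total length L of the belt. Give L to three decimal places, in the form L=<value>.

L=142.823

open belt: β = asin((r2−r1)/C) = asin(15/42) = 20.9248°
wrap1 = π − 2β = 138.1503°
wrap2 = π + 2β = 221.8497°
tangent length = C·cosβ = 39.2301
L = r1·wrap1 + r2·wrap2 + 2·C·cosβ = 1·2.4112 + 16·3.8720 + 2·39.2301 = 142.8235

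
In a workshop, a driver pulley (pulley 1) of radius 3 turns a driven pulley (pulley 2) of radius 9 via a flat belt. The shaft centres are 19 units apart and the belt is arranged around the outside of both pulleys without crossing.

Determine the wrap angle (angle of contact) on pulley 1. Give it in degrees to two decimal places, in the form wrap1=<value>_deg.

open belt: β = asin((r2−r1)/C) = asin(6/19) = 18.4085°
wrap1 = π − 2β = 143.1830°
wrap2 = π + 2β = 216.8170°

wrap1=143.18_deg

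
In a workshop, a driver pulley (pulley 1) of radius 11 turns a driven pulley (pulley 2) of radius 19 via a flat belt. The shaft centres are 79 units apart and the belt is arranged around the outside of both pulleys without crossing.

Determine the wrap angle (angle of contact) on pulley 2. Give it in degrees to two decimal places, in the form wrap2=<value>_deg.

wrap2=191.62_deg

open belt: β = asin((r2−r1)/C) = asin(8/79) = 5.8121°
wrap1 = π − 2β = 168.3759°
wrap2 = π + 2β = 191.6241°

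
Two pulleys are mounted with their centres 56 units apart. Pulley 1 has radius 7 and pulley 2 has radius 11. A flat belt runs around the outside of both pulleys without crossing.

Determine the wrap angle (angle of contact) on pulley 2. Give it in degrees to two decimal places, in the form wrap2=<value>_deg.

wrap2=188.19_deg

open belt: β = asin((r2−r1)/C) = asin(4/56) = 4.0960°
wrap1 = π − 2β = 171.8079°
wrap2 = π + 2β = 188.1921°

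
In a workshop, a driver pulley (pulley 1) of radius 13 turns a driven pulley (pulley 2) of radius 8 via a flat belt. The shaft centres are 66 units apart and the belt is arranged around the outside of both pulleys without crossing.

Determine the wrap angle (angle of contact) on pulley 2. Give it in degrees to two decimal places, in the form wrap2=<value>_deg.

open belt: β = asin((r2−r1)/C) = asin(-5/66) = -4.3448°
wrap1 = π − 2β = 188.6895°
wrap2 = π + 2β = 171.3105°

wrap2=171.31_deg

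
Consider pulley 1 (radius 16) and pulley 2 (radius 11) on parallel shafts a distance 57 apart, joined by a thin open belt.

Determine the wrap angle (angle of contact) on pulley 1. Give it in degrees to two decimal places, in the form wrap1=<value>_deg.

open belt: β = asin((r2−r1)/C) = asin(-5/57) = -5.0324°
wrap1 = π − 2β = 190.0648°
wrap2 = π + 2β = 169.9352°

wrap1=190.06_deg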